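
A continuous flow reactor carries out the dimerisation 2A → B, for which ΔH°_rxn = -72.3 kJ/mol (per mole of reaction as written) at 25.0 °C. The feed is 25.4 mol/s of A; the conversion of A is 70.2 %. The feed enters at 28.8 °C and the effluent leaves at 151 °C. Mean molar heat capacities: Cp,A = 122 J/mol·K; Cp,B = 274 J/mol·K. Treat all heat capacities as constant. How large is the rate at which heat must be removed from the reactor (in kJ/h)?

Extent of reaction ξ = 0.702 × 25.4 / 2 = 8.9154 mol/s
Reaction term: ξ·ΔH°_rxn = 8.9154 × -72.3 = -644.58 kJ/s
Sensible, feed 28.8→25 °C: -11.775 kJ/s
Outlet flows (mol/s): A 7.5692, B 8.9154
Sensible, products 25→151 °C: 424.15 kJ/s
Q = ΔH = -232.21 kJ/s = -232.21 kW
Heat removed = 835960 kJ/h

Q_out = 836000 kJ/h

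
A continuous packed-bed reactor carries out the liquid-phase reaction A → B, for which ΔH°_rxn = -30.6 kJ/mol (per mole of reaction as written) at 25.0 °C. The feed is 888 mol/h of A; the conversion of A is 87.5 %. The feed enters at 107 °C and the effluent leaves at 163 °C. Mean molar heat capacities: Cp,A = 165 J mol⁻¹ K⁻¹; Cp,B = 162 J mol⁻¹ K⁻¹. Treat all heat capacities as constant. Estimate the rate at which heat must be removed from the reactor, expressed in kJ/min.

Extent of reaction ξ = 0.875 × 888 = 777 mol/h
Reaction term: ξ·ΔH°_rxn = 777 × -30.6 = -23776 kJ/h
Sensible, feed 107→25 °C: -12015 kJ/h
Outlet flows (mol/h): A 111, B 777
Sensible, products 25→163 °C: 19898 kJ/h
Q = ΔH = -15893 kJ/h = -4.4147 kW
Heat removed = 264.88 kJ/min

Q_out = 265 kJ/min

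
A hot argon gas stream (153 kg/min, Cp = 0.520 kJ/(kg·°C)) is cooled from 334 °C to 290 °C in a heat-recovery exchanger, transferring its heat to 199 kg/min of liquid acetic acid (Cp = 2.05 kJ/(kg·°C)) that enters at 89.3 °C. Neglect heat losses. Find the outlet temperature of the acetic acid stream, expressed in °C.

T_c,out = 97.9 °C

Heat released by hot stream: Q = 153 × 0.520 × (334 − 290) = 3500.6 kJ/min
Energy balance on cold side (adiabatic exchanger): Q = ṁ_c·Cp_c·(T_c,out − T_c,in)
T_c,out = 89.3 + 3500.6/(199 × 2.05) = 97.881 °C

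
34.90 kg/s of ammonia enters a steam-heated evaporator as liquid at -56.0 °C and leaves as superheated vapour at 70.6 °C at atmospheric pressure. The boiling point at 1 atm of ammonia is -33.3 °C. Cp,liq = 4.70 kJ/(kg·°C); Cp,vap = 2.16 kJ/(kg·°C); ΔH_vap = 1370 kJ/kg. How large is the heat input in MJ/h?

liquid -56.0→-33.3 °C: 106.69 kJ/kg
vaporisation at -33.3 °C: 1370 kJ/kg
vapour -33.3→70.6 °C: 224.42 kJ/kg
Δh = 106.69 + 1370 + 224.42 = 1701.1 kJ/kg
Q = ṁ·Δh = 34.90 kg/s × 1701.1 kJ/kg = 59369 kJ/s
|Q| = 59369 kW = 213730 MJ/h

Q = 214000 MJ/h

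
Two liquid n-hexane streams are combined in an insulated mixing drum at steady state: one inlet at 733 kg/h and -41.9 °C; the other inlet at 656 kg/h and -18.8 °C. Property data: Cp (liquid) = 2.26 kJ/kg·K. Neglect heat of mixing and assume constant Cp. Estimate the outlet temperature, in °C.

T_out = -31.0 °C

No heat crosses the boundary, so H_out = H_in.
Σ ṁᵢCp,ᵢTᵢ = 733×2.26×-41.9 + 656×2.26×-18.8 = -97283
Σ ṁᵢCp,ᵢ = 733×2.26 + 656×2.26 = 3139.1
T_out = -97283 / 3139.1 = -30.99 °C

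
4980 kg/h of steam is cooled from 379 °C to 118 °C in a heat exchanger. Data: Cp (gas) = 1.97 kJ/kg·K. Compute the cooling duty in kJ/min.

Q = ṁ·Cp·ΔT = 4980 × 1.97 × (118 − 379) = -2.5606e+06 kJ/h
Converting: 2.5606e+06 / 3600 s = 711.27 kW
Cooling duty = 42676 kJ/min

Q_c = 42700 kJ/min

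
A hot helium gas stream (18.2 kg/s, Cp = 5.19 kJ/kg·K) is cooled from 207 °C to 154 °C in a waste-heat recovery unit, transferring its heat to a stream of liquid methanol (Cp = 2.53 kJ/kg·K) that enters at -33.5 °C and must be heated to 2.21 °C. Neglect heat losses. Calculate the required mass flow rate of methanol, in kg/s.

ṁ_c = 55.4 kg/s

Heat released by hot stream: Q = 18.2 × 5.19 × (207 − 154) = 5006.3 kJ/s
Energy balance on cold side (adiabatic exchanger): Q = ṁ_c·Cp_c·(T_c,out − T_c,in)
ṁ_c = 5006.3 / [2.53 × (2.21 − -33.5)] = 55.412 kg/s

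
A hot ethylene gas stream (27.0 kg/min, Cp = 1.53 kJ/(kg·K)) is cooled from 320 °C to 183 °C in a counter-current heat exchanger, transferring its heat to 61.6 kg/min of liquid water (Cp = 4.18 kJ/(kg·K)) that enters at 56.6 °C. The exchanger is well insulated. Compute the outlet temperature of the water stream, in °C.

Heat released by hot stream: Q = 27.0 × 1.53 × (320 − 183) = 5659.5 kJ/min
Energy balance on cold side (adiabatic exchanger): Q = ṁ_c·Cp_c·(T_c,out − T_c,in)
T_c,out = 56.6 + 5659.5/(61.6 × 4.18) = 78.58 °C

T_c,out = 78.6 °C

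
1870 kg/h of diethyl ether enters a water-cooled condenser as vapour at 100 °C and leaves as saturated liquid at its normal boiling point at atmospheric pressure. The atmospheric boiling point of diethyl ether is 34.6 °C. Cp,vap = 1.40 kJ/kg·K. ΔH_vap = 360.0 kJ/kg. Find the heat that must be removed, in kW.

vapour 100→34.6 °C: -91.56 kJ/kg
condensation at 34.6 °C: -360 kJ/kg
Δh = -91.56 + -360 = -451.56 kJ/kg
Q = ṁ·Δh = 1870 kg/h × -451.56 kJ/kg = -844420 kJ/h
|Q| = 234.56 kW

Q_c = 235 kW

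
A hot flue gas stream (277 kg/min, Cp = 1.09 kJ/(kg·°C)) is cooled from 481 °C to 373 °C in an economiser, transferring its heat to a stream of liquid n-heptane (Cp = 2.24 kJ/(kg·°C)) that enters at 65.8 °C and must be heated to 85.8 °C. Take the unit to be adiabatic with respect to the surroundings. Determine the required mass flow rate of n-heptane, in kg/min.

ṁ_c = 728 kg/min

Heat released by hot stream: Q = 277 × 1.09 × (481 − 373) = 32608 kJ/min
Energy balance on cold side (adiabatic exchanger): Q = ṁ_c·Cp_c·(T_c,out − T_c,in)
ṁ_c = 32608 / [2.24 × (85.8 − 65.8)] = 727.87 kg/min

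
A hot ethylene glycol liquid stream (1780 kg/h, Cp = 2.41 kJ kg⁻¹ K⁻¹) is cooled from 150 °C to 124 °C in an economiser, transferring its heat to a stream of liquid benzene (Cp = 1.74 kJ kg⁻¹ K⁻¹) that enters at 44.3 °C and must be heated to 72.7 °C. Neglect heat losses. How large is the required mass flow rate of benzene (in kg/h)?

Heat released by hot stream: Q = 1780 × 2.41 × (150 − 124) = 111530 kJ/h
Energy balance on cold side (adiabatic exchanger): Q = ṁ_c·Cp_c·(T_c,out − T_c,in)
ṁ_c = 111530 / [1.74 × (72.7 − 44.3)] = 2257.1 kg/h

ṁ_c = 2260 kg/h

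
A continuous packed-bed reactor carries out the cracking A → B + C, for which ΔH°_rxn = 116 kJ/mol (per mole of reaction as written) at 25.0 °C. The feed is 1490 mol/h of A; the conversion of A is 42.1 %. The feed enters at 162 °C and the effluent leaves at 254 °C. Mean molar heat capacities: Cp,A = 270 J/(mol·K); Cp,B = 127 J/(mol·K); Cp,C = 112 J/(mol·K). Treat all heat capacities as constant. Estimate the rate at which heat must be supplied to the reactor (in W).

Q_in = 29300 W

Extent of reaction ξ = 0.421 × 1490 = 627.29 mol/h
Reaction term: ξ·ΔH°_rxn = 627.29 × 116 = 72766 kJ/h
Sensible, feed 162→25 °C: -55115 kJ/h
Outlet flows (mol/h): A 862.71, B 627.29, C 627.29
Sensible, products 25→254 °C: 87674 kJ/h
Q = ΔH = 105320 kJ/h = 29.257 kW
Heat supplied = 29257 W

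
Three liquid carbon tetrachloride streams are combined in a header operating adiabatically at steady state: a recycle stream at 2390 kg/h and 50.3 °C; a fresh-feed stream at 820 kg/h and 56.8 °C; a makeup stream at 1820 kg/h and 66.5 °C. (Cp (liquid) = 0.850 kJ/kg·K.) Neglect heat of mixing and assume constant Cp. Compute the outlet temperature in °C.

No heat crosses the boundary, so H_out = H_in.
T_out = Σ ṁᵢCp,ᵢTᵢ / Σ ṁᵢCp,ᵢ
      = 244650 / 4275.5 = 57.221 °C

T_out = 57.2 °C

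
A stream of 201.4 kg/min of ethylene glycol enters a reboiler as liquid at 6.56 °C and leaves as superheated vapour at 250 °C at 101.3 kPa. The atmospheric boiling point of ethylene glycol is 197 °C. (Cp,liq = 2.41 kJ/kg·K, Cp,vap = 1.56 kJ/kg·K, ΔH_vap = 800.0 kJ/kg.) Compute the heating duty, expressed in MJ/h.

Q = 16200 MJ/h

liquid 6.56→197 °C: 458.96 kJ/kg
vaporisation at 197 °C: 800 kJ/kg
vapour 197→250 °C: 82.68 kJ/kg
Δh = 458.96 + 800 + 82.68 = 1341.6 kJ/kg
Q = ṁ·Δh = 201.4 kg/min × 1341.6 kJ/kg = 270210 kJ/min
|Q| = 4503.4 kW = 16212 MJ/h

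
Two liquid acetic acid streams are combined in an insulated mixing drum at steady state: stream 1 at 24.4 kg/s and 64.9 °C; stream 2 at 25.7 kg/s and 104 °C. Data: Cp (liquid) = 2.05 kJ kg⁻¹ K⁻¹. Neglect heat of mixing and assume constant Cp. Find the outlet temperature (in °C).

T_out = 85.0 °C

Adiabatic, steady state ⇒ Σ ṁᵢCp,ᵢ(T_out − Tᵢ) = 0
T_out = Σ ṁᵢCp,ᵢTᵢ / Σ ṁᵢCp,ᵢ
      = 8725.5 / 102.7 = 84.957 °C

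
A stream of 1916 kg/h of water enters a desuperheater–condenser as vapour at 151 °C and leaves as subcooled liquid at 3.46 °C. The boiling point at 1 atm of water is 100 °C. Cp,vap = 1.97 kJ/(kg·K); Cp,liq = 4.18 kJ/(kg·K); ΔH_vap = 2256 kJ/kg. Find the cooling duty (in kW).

Q_c = 1470 kW

vapour 151→100 °C: -100.47 kJ/kg
condensation at 100 °C: -2256 kJ/kg
liquid 100→3.46 °C: -403.54 kJ/kg
Δh = -100.47 + -2256 + -403.54 = -2760 kJ/kg
Q = ṁ·Δh = 1916 kg/h × -2760 kJ/kg = -5.2882e+06 kJ/h
|Q| = 1468.9 kW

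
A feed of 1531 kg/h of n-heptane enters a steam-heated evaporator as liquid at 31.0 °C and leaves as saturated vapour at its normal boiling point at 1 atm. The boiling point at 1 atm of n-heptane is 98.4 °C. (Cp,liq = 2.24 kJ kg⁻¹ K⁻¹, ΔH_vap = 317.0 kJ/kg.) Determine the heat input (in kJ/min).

liquid 31.0→98.4 °C: 150.98 kJ/kg
vaporisation at 98.4 °C: 317 kJ/kg
Δh = 150.98 + 317 = 467.98 kJ/kg
Q = ṁ·Δh = 1531 kg/h × 467.98 kJ/kg = 716470 kJ/h
|Q| = 199.02 kW = 11941 kJ/min

Q = 11900 kJ/min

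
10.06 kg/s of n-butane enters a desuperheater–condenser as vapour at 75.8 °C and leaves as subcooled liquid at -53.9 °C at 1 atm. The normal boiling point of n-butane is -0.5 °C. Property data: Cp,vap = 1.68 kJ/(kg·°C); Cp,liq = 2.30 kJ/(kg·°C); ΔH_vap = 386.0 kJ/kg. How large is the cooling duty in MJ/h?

Q_c = 23100 MJ/h

vapour 75.8→-0.5 °C: -128.18 kJ/kg
condensation at -0.5 °C: -386 kJ/kg
liquid -0.5→-53.9 °C: -122.82 kJ/kg
Δh = -128.18 + -386 + -122.82 = -637 kJ/kg
Q = ṁ·Δh = 10.06 kg/s × -637 kJ/kg = -6408.3 kJ/s
|Q| = 6408.3 kW = 23070 MJ/h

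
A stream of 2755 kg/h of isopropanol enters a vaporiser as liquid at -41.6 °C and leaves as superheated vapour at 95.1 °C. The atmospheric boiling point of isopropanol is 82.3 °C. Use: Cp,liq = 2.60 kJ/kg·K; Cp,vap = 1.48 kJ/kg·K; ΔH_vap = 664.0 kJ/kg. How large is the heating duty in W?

liquid -41.6→82.3 °C: 322.14 kJ/kg
vaporisation at 82.3 °C: 664 kJ/kg
vapour 82.3→95.1 °C: 18.944 kJ/kg
Δh = 322.14 + 664 + 18.944 = 1005.1 kJ/kg
Q = ṁ·Δh = 2755 kg/h × 1005.1 kJ/kg = 2.769e+06 kJ/h
|Q| = 769.17 kW = 769170 W

Q = 769000 W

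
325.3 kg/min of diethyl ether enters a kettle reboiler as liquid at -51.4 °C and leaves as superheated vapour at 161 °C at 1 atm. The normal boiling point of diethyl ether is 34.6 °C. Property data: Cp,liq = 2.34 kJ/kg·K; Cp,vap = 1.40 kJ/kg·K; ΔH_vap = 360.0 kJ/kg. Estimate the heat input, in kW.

liquid -51.4→34.6 °C: 201.24 kJ/kg
vaporisation at 34.6 °C: 360 kJ/kg
vapour 34.6→161 °C: 176.96 kJ/kg
Δh = 201.24 + 360 + 176.96 = 738.2 kJ/kg
Q = ṁ·Δh = 325.3 kg/min × 738.2 kJ/kg = 240140 kJ/min
|Q| = 4002.3 kW

Q = 4000 kW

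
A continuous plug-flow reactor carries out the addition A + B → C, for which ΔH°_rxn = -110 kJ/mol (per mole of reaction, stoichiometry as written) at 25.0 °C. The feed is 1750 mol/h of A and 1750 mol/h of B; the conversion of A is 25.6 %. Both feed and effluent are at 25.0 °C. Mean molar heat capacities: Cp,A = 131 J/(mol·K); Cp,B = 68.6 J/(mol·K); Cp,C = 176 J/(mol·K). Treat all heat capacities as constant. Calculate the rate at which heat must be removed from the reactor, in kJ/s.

Extent of reaction ξ = 0.256 × 1750 = 448 mol/h
Reaction term: ξ·ΔH°_rxn = 448 × -110 = -49280 kJ/h
Q = ΔH = -49280 kJ/h = -13.689 kW
Heat removed = 13.689 kJ/s

Q_out = 13.7 kJ/s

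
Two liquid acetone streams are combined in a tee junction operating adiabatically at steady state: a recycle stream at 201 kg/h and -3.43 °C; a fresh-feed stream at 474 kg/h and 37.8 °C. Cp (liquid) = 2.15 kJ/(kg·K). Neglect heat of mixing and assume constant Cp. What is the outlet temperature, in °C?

T_out = 25.5 °C

Energy balance with Q = 0: Σ ṁᵢCp,ᵢ(T_out − Tᵢ) = 0
T_out = Σ ṁᵢCp,ᵢTᵢ / Σ ṁᵢCp,ᵢ
      = 37040 / 1451.2 = 25.523 °C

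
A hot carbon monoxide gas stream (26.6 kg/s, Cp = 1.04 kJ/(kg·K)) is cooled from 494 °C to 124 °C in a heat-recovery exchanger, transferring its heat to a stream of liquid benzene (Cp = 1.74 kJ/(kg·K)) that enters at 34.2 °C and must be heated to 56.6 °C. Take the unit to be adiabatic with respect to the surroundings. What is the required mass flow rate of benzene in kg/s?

ṁ_c = 263 kg/s

Heat released by hot stream: Q = 26.6 × 1.04 × (494 − 124) = 10236 kJ/s
Energy balance on cold side (adiabatic exchanger): Q = ṁ_c·Cp_c·(T_c,out − T_c,in)
ṁ_c = 10236 / [1.74 × (56.6 − 34.2)] = 262.61 kg/s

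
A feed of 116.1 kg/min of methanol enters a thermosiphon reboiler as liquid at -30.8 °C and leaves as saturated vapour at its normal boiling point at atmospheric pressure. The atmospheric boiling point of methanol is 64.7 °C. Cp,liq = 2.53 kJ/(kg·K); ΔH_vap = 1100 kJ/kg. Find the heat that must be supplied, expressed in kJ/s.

Q = 2600 kJ/s

liquid -30.8→64.7 °C: 241.61 kJ/kg
vaporisation at 64.7 °C: 1100 kJ/kg
Δh = 241.61 + 1100 = 1341.6 kJ/kg
Q = ṁ·Δh = 116.1 kg/min × 1341.6 kJ/kg = 155760 kJ/min
|Q| = 2596 kW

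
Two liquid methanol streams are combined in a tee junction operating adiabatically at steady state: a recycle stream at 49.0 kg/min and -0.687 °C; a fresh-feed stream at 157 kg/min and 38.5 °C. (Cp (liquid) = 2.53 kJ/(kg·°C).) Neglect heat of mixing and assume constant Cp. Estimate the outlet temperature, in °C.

Adiabatic, steady state ⇒ Σ ṁᵢCp,ᵢ(T_out − Tᵢ) = 0
Σ ṁᵢCp,ᵢTᵢ = 49.0×2.53×-0.687 + 157×2.53×38.5 = 15207
Σ ṁᵢCp,ᵢ = 49.0×2.53 + 157×2.53 = 521.18
T_out = 15207 / 521.18 = 29.179 °C

T_out = 29.2 °C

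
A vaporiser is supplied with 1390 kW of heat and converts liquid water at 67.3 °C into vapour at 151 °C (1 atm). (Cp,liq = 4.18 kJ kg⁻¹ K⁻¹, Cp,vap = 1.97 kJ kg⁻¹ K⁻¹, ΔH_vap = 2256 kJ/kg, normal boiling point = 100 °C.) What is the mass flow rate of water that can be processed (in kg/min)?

Δh = 4.18×(100−67.3) + 2256 + 1.97×(151−100) = 2493.2 kJ/kg
Q = 1390 kW = 1390 kJ/s = 83400 kJ/min
ṁ = Q/Δh = 83400 / 2493.2 = 33.452 kg/min

ṁ = 33.5 kg/min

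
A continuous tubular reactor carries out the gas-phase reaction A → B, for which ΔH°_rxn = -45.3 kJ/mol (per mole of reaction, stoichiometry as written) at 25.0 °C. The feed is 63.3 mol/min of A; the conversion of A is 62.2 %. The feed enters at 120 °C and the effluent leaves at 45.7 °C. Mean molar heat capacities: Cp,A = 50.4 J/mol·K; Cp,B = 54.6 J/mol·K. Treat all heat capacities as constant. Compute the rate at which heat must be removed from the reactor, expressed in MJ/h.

Extent of reaction ξ = 0.622 × 63.3 = 39.373 mol/min
Reaction term: ξ·ΔH°_rxn = 39.373 × -45.3 = -1783.6 kJ/min
Sensible, feed 120→25 °C: -303.08 kJ/min
Outlet flows (mol/min): A 23.927, B 39.373
Sensible, products 25→45.7 °C: 69.463 kJ/min
Q = ΔH = -2017.2 kJ/min = -33.62 kW
Heat removed = 121.03 MJ/h

Q_out = 121 MJ/h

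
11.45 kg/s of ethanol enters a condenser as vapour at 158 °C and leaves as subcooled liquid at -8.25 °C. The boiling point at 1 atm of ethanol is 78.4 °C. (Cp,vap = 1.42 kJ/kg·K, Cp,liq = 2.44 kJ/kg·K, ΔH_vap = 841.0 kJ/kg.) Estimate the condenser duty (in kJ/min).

Q_c = 801000 kJ/min

vapour 158→78.4 °C: -113.03 kJ/kg
condensation at 78.4 °C: -841 kJ/kg
liquid 78.4→-8.25 °C: -211.43 kJ/kg
Δh = -113.03 + -841 + -211.43 = -1165.5 kJ/kg
Q = ṁ·Δh = 11.45 kg/s × -1165.5 kJ/kg = -13344 kJ/s
|Q| = 13344 kW = 800670 kJ/min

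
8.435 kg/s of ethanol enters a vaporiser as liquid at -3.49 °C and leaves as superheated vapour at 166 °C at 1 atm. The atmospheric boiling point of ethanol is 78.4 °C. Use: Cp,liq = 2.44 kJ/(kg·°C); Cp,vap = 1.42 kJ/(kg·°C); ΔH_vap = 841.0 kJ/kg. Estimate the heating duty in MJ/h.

Q = 35400 MJ/h

liquid -3.49→78.4 °C: 199.81 kJ/kg
vaporisation at 78.4 °C: 841 kJ/kg
vapour 78.4→166 °C: 124.39 kJ/kg
Δh = 199.81 + 841 + 124.39 = 1165.2 kJ/kg
Q = ṁ·Δh = 8.435 kg/s × 1165.2 kJ/kg = 9828.5 kJ/s
|Q| = 9828.5 kW = 35383 MJ/h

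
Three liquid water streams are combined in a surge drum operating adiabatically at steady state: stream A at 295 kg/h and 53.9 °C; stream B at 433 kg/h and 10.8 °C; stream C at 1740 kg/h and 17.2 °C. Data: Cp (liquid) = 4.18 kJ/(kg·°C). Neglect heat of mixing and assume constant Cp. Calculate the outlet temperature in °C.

T_out = 20.5 °C

Energy balance with Q = 0: Σ ṁᵢCp,ᵢ(T_out − Tᵢ) = 0
Σ ṁᵢCp,ᵢTᵢ = 295×4.18×53.9 + 433×4.18×10.8 + 1740×4.18×17.2 = 211110
Σ ṁᵢCp,ᵢ = 295×4.18 + 433×4.18 + 1740×4.18 = 10316
T_out = 211110 / 10316 = 20.464 °C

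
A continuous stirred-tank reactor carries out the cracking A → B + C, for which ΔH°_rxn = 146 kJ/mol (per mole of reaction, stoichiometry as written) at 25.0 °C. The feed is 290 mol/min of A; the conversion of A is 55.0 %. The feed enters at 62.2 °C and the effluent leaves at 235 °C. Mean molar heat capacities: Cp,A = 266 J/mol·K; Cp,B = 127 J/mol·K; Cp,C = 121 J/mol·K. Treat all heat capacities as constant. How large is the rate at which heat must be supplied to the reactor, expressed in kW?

Extent of reaction ξ = 0.550 × 290 = 159.5 mol/min
Reaction term: ξ·ΔH°_rxn = 159.5 × 146 = 23287 kJ/min
Sensible, feed 62.2→25 °C: -2869.6 kJ/min
Outlet flows (mol/min): A 130.5, B 159.5, C 159.5
Sensible, products 25→235 °C: 15596 kJ/min
Q = ΔH = 36014 kJ/min = 600.23 kW
Heat supplied = 600.23 kW

Q_in = 600 kW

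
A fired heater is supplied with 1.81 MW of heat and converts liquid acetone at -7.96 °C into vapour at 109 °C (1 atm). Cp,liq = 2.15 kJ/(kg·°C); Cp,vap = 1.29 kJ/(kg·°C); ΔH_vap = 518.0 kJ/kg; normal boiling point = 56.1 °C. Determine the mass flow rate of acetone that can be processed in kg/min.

Δh = 2.15×(56.1−-7.96) + 518.0 + 1.29×(109−56.1) = 723.97 kJ/kg
Q = 1.81 MW = 1810 kJ/s = 108600 kJ/min
ṁ = Q/Δh = 108600 / 723.97 = 150.01 kg/min

ṁ = 150 kg/min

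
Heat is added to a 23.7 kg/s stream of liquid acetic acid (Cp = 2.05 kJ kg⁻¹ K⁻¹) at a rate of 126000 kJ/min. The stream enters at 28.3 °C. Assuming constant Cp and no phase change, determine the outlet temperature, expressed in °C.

Q = 126000 kJ/min = 2100 kJ/s
ΔT = Q/(ṁ·Cp) = 2100/(23.7×2.05) = 43.223 K
T_out = 28.3 + 43.223 = 71.523 °C

T_out = 71.5 °C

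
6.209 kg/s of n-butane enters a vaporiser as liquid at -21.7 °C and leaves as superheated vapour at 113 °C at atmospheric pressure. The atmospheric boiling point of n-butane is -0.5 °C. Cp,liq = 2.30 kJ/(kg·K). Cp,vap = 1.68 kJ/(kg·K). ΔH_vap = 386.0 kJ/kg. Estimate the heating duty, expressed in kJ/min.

liquid -21.7→-0.5 °C: 48.76 kJ/kg
vaporisation at -0.5 °C: 386 kJ/kg
vapour -0.5→113 °C: 190.68 kJ/kg
Δh = 48.76 + 386 + 190.68 = 625.44 kJ/kg
Q = ṁ·Δh = 6.209 kg/s × 625.44 kJ/kg = 3883.4 kJ/s
|Q| = 3883.4 kW = 233000 kJ/min

Q = 233000 kJ/min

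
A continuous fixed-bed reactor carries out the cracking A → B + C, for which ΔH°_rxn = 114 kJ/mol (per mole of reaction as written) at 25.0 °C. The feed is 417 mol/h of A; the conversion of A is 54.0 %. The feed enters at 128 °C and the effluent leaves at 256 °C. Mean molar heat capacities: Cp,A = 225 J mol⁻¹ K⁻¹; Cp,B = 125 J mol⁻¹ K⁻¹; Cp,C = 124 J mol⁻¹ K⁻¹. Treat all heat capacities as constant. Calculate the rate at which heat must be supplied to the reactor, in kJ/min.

Extent of reaction ξ = 0.540 × 417 = 225.18 mol/h
Reaction term: ξ·ΔH°_rxn = 225.18 × 114 = 25671 kJ/h
Sensible, feed 128→25 °C: -9664 kJ/h
Outlet flows (mol/h): A 191.82, B 225.18, C 225.18
Sensible, products 25→256 °C: 22922 kJ/h
Q = ΔH = 38929 kJ/h = 10.813 kW
Heat supplied = 648.81 kJ/min

Q_in = 649 kJ/min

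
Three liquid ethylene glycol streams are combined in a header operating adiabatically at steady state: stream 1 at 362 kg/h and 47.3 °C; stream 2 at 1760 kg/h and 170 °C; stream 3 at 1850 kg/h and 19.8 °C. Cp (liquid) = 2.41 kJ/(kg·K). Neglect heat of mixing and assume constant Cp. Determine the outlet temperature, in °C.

T_out = 88.9 °C

Energy balance with Q = 0: Σ ṁᵢCp,ᵢ(T_out − Tᵢ) = 0
T_out = Σ ṁᵢCp,ᵢTᵢ / Σ ṁᵢCp,ᵢ
      = 850620 / 9572.5 = 88.86 °C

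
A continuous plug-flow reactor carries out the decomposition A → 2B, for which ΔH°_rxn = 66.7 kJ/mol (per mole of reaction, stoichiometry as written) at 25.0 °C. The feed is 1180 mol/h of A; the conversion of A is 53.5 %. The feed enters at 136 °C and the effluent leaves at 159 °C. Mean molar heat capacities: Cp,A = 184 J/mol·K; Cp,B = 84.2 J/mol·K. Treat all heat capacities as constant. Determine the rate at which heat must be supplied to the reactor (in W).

Q_in = 12700 W

Extent of reaction ξ = 0.535 × 1180 = 631.3 mol/h
Reaction term: ξ·ΔH°_rxn = 631.3 × 66.7 = 42108 kJ/h
Sensible, feed 136→25 °C: -24100 kJ/h
Outlet flows (mol/h): A 548.7, B 1262.6
Sensible, products 25→159 °C: 27774 kJ/h
Q = ΔH = 45782 kJ/h = 12.717 kW
Heat supplied = 12717 W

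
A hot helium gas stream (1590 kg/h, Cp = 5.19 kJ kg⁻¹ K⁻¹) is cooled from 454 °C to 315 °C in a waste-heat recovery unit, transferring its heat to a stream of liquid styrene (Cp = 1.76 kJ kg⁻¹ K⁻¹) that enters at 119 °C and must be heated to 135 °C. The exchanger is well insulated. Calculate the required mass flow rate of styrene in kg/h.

Heat released by hot stream: Q = 1590 × 5.19 × (454 − 315) = 1.147e+06 kJ/h
Energy balance on cold side (adiabatic exchanger): Q = ṁ_c·Cp_c·(T_c,out − T_c,in)
ṁ_c = 1.147e+06 / [1.76 × (135 − 119)] = 40733 kg/h

ṁ_c = 40700 kg/h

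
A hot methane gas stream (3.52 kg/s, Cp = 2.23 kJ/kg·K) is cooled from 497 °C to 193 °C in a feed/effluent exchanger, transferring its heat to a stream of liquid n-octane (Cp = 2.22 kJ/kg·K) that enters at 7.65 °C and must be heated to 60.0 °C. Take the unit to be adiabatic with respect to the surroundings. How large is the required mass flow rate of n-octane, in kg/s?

Heat released by hot stream: Q = 3.52 × 2.23 × (497 − 193) = 2386.3 kJ/s
Energy balance on cold side (adiabatic exchanger): Q = ṁ_c·Cp_c·(T_c,out − T_c,in)
ṁ_c = 2386.3 / [2.22 × (60.0 − 7.65)] = 20.533 kg/s

ṁ_c = 20.5 kg/s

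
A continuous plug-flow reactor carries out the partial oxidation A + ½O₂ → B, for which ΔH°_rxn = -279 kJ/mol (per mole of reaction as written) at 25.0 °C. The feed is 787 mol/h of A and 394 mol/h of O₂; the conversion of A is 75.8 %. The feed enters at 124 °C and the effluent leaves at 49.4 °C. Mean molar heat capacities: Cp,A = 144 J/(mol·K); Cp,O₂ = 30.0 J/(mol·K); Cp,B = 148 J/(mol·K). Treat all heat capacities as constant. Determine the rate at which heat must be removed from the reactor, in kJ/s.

Q_out = 48.9 kJ/s

Extent of reaction ξ = 0.758 × 787 = 596.55 mol/h
Reaction term: ξ·ΔH°_rxn = 596.55 × -279 = -166440 kJ/h
Sensible, feed 124→25 °C: -12390 kJ/h
Outlet flows (mol/h): A 190.45, O₂ 95.727, B 596.55
Sensible, products 25→49.4 °C: 2893.5 kJ/h
Q = ΔH = -175930 kJ/h = -48.87 kW
Heat removed = 48.87 kJ/s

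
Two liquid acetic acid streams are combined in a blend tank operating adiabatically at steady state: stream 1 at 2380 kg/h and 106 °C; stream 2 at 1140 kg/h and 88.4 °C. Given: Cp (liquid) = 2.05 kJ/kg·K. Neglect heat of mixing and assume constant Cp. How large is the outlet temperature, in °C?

T_out = 100 °C

Energy balance with Q = 0: Σ ṁᵢCp,ᵢ(T_out − Tᵢ) = 0
T_out = Σ ṁᵢCp,ᵢTᵢ / Σ ṁᵢCp,ᵢ
      = 723760 / 7216 = 100.3 °C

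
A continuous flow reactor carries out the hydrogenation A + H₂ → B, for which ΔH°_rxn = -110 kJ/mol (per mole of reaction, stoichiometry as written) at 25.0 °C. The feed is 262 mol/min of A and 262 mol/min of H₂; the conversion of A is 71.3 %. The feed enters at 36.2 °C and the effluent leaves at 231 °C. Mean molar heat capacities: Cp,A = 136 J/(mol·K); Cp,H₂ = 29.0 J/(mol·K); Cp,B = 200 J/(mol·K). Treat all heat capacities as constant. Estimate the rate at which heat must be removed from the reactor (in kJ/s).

Extent of reaction ξ = 0.713 × 262 = 186.81 mol/min
Reaction term: ξ·ΔH°_rxn = 186.81 × -110 = -20549 kJ/min
Sensible, feed 36.2→25 °C: -484.18 kJ/min
Outlet flows (mol/min): A 75.194, H₂ 75.194, B 186.81
Sensible, products 25→231 °C: 10252 kJ/min
Q = ΔH = -10781 kJ/min = -179.68 kW
Heat removed = 179.68 kJ/s

Q_out = 180 kJ/s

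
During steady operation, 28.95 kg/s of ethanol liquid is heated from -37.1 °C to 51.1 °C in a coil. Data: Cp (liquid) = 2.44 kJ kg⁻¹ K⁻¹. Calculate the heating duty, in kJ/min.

Q = ṁ·Cp·ΔT = 28.95 × 2.44 × (51.1 − -37.1) = 6230.3 kJ/s
Heating duty = 373820 kJ/min

Q = 374000 kJ/min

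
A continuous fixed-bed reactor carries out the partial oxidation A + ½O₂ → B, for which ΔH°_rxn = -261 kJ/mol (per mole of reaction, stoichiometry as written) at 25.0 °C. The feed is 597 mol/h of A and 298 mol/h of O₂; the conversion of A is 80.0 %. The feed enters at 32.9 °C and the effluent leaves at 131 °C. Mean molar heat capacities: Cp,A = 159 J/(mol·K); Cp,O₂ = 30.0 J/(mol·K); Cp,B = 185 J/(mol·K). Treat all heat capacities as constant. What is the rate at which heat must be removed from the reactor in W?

Q_out = 31600 W

Extent of reaction ξ = 0.800 × 597 = 477.6 mol/h
Reaction term: ξ·ΔH°_rxn = 477.6 × -261 = -124650 kJ/h
Sensible, feed 32.9→25 °C: -820.52 kJ/h
Outlet flows (mol/h): A 119.4, O₂ 59.2, B 477.6
Sensible, products 25→131 °C: 11566 kJ/h
Q = ΔH = -113910 kJ/h = -31.641 kW
Heat removed = 31641 W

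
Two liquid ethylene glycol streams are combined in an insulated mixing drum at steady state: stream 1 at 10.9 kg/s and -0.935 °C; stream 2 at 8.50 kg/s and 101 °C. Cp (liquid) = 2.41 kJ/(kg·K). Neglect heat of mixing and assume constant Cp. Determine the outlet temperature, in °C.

Adiabatic, steady state ⇒ Σ ṁᵢCp,ᵢ(T_out − Tᵢ) = 0
Σ ṁᵢCp,ᵢTᵢ = 10.9×2.41×-0.935 + 8.50×2.41×101 = 2044.4
Σ ṁᵢCp,ᵢ = 10.9×2.41 + 8.50×2.41 = 46.754
T_out = 2044.4 / 46.754 = 43.727 °C

T_out = 43.7 °C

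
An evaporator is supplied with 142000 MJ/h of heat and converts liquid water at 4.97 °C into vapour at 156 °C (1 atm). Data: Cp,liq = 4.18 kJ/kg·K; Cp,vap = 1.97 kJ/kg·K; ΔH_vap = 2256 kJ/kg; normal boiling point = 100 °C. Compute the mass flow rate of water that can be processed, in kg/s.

ṁ = 14.3 kg/s

Δh = 4.18×(100−4.97) + 2256 + 1.97×(156−100) = 2763.5 kJ/kg
Q = 142000 MJ/h = 39444 kJ/s = 39444 kJ/s
ṁ = Q/Δh = 39444 / 2763.5 = 14.273 kg/s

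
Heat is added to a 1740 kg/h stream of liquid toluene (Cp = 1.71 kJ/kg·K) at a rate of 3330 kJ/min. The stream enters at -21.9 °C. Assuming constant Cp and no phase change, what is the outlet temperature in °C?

T_out = 45.3 °C

Q = 3330 kJ/min = 199800 kJ/h
ΔT = Q/(ṁ·Cp) = 199800/(1740×1.71) = 67.151 K
T_out = -21.9 + 67.151 = 45.251 °C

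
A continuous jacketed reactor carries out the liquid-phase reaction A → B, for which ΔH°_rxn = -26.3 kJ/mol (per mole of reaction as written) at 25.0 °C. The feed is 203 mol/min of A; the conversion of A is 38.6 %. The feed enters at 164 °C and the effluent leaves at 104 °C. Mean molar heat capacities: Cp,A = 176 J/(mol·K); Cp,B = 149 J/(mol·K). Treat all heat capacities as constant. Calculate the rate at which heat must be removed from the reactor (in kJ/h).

Extent of reaction ξ = 0.386 × 203 = 78.358 mol/min
Reaction term: ξ·ΔH°_rxn = 78.358 × -26.3 = -2060.8 kJ/min
Sensible, feed 164→25 °C: -4966.2 kJ/min
Outlet flows (mol/min): A 124.64, B 78.358
Sensible, products 25→104 °C: 2655.4 kJ/min
Q = ΔH = -4371.6 kJ/min = -72.861 kW
Heat removed = 262300 kJ/h

Q_out = 262000 kJ/h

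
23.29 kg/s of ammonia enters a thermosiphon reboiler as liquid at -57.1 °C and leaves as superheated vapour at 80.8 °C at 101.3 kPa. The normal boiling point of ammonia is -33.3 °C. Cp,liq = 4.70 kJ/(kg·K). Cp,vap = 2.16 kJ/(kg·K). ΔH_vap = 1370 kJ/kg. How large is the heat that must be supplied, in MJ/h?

Q = 145000 MJ/h

liquid -57.1→-33.3 °C: 111.86 kJ/kg
vaporisation at -33.3 °C: 1370 kJ/kg
vapour -33.3→80.8 °C: 246.46 kJ/kg
Δh = 111.86 + 1370 + 246.46 = 1728.3 kJ/kg
Q = ṁ·Δh = 23.29 kg/s × 1728.3 kJ/kg = 40252 kJ/s
|Q| = 40252 kW = 144910 MJ/h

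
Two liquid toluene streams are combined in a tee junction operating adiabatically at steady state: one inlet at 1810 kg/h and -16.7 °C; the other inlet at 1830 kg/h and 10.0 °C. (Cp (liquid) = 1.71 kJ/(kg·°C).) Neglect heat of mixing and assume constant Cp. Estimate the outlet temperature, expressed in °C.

Energy balance with Q = 0: Σ ṁᵢCp,ᵢ(T_out − Tᵢ) = 0
Σ ṁᵢCp,ᵢTᵢ = 1810×1.71×-16.7 + 1830×1.71×10.0 = -20395
Σ ṁᵢCp,ᵢ = 1810×1.71 + 1830×1.71 = 6224.4
T_out = -20395 / 6224.4 = -3.2766 °C

T_out = -3.28 °C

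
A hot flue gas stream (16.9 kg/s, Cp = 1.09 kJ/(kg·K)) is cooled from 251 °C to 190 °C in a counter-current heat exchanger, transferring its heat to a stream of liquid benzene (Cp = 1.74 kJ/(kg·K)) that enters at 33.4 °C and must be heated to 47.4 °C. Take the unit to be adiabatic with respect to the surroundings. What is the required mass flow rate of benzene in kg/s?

Heat released by hot stream: Q = 16.9 × 1.09 × (251 − 190) = 1123.7 kJ/s
Energy balance on cold side (adiabatic exchanger): Q = ṁ_c·Cp_c·(T_c,out − T_c,in)
ṁ_c = 1123.7 / [1.74 × (47.4 − 33.4)] = 46.128 kg/s

ṁ_c = 46.1 kg/s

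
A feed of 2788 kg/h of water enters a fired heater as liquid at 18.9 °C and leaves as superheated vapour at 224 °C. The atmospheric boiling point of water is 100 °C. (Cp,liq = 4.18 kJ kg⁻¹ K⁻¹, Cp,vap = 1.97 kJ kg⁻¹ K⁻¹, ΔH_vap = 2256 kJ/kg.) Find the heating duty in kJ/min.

Q = 132000 kJ/min

liquid 18.9→100 °C: 339 kJ/kg
vaporisation at 100 °C: 2256 kJ/kg
vapour 100→224 °C: 244.28 kJ/kg
Δh = 339 + 2256 + 244.28 = 2839.3 kJ/kg
Q = ṁ·Δh = 2788 kg/h × 2839.3 kJ/kg = 7.9159e+06 kJ/h
|Q| = 2198.9 kW = 131930 kJ/min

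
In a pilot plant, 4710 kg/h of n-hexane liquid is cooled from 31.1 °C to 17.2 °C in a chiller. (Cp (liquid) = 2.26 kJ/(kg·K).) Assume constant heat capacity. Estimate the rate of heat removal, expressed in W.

Q = ṁ·Cp·ΔT = 4710 × 2.26 × (17.2 − 31.1) = -147960 kJ/h
Converting: 147960 / 3600 s = 41.1 kW
Cooling duty = 41100 W

Q_c = 41100 W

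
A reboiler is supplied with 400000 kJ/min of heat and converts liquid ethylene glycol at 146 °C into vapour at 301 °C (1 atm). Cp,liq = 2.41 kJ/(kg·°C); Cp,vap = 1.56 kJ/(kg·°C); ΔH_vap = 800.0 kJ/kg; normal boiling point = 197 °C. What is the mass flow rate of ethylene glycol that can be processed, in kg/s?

Δh = 2.41×(197−146) + 800.0 + 1.56×(301−197) = 1085.2 kJ/kg
Q = 400000 kJ/min = 6666.7 kJ/s = 6666.7 kJ/s
ṁ = Q/Δh = 6666.7 / 1085.2 = 6.1435 kg/s

ṁ = 6.14 kg/s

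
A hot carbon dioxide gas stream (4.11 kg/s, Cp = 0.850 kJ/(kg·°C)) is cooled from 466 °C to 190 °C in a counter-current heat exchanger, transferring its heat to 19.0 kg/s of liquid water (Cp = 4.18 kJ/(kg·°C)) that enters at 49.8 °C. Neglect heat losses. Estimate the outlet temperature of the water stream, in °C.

Heat released by hot stream: Q = 4.11 × 0.850 × (466 − 190) = 964.21 kJ/s
Energy balance on cold side (adiabatic exchanger): Q = ṁ_c·Cp_c·(T_c,out − T_c,in)
T_c,out = 49.8 + 964.21/(19.0 × 4.18) = 61.941 °C

T_c,out = 61.9 °C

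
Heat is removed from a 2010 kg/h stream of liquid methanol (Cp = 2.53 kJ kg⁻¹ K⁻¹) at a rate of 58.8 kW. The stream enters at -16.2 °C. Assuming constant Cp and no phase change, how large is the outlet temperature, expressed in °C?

Q = 58.8 kW = 211680 kJ/h
ΔT = Q/(ṁ·Cp) = 211680/(2010×2.53) = 41.626 K
T_out = -16.2 − 41.626 = -57.826 °C

T_out = -57.8 °C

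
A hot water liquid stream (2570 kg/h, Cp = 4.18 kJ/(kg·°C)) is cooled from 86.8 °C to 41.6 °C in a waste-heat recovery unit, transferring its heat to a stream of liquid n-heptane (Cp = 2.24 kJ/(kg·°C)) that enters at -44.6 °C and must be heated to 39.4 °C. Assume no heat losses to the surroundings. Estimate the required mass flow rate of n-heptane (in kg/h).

Heat released by hot stream: Q = 2570 × 4.18 × (86.8 − 41.6) = 485570 kJ/h
Energy balance on cold side (adiabatic exchanger): Q = ṁ_c·Cp_c·(T_c,out − T_c,in)
ṁ_c = 485570 / [2.24 × (39.4 − -44.6)] = 2580.6 kg/h

ṁ_c = 2580 kg/h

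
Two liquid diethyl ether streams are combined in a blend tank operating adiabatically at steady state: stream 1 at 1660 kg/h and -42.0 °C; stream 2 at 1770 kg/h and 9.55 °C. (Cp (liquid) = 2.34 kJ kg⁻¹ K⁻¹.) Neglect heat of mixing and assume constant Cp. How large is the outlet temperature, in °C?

T_out = -15.4 °C

Energy balance with Q = 0: Σ ṁᵢCp,ᵢ(T_out − Tᵢ) = 0
Σ ṁᵢCp,ᵢTᵢ = 1660×2.34×-42.0 + 1770×2.34×9.55 = -123590
Σ ṁᵢCp,ᵢ = 1660×2.34 + 1770×2.34 = 8026.2
T_out = -123590 / 8026.2 = -15.398 °C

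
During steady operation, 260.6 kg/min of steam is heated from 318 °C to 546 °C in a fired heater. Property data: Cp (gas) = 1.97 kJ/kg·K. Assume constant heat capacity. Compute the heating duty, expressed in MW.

Q = 1.95 MW

Q = ṁ·Cp·ΔT = 260.6 × 1.97 × (546 − 318) = 117050 kJ/min
Converting: 117050 / 60 s = 1950.9 kW
Heating duty = 1.9509 MW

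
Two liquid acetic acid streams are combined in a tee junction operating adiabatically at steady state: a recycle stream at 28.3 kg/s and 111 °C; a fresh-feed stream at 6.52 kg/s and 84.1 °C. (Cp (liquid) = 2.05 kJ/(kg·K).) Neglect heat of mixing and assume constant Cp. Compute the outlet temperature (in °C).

Energy balance with Q = 0: Σ ṁᵢCp,ᵢ(T_out − Tᵢ) = 0
Σ ṁᵢCp,ᵢTᵢ = 28.3×2.05×111 + 6.52×2.05×84.1 = 7563.7
Σ ṁᵢCp,ᵢ = 28.3×2.05 + 6.52×2.05 = 71.381
T_out = 7563.7 / 71.381 = 105.96 °C

T_out = 106 °C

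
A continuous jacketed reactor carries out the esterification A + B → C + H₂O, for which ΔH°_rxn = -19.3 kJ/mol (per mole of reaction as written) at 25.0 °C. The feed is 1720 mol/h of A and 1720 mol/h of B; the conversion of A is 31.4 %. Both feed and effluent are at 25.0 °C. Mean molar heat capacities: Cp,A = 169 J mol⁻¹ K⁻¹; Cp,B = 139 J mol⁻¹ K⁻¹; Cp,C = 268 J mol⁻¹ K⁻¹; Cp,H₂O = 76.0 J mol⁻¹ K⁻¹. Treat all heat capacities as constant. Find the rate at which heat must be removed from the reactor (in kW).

Extent of reaction ξ = 0.314 × 1720 = 540.08 mol/h
Reaction term: ξ·ΔH°_rxn = 540.08 × -19.3 = -10424 kJ/h
Q = ΔH = -10424 kJ/h = -2.8954 kW
Heat removed = 2.8954 kW

Q_out = 2.90 kW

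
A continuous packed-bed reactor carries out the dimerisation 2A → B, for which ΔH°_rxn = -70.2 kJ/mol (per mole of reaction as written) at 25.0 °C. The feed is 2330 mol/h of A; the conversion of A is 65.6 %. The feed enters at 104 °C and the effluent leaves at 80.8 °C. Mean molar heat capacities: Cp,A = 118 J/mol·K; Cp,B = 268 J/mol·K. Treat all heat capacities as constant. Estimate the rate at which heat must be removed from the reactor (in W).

Q_out = 16300 W

Extent of reaction ξ = 0.656 × 2330 / 2 = 764.24 mol/h
Reaction term: ξ·ΔH°_rxn = 764.24 × -70.2 = -53650 kJ/h
Sensible, feed 104→25 °C: -21720 kJ/h
Outlet flows (mol/h): A 801.52, B 764.24
Sensible, products 25→80.8 °C: 16706 kJ/h
Q = ΔH = -58664 kJ/h = -16.295 kW
Heat removed = 16295 W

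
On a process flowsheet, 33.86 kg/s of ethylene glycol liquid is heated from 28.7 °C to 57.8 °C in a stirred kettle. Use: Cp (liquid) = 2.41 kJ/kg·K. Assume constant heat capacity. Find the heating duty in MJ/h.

Q = 8550 MJ/h

Q = ṁ·Cp·ΔT = 33.86 × 2.41 × (57.8 − 28.7) = 2374.6 kJ/s
Heating duty = 8548.7 MJ/h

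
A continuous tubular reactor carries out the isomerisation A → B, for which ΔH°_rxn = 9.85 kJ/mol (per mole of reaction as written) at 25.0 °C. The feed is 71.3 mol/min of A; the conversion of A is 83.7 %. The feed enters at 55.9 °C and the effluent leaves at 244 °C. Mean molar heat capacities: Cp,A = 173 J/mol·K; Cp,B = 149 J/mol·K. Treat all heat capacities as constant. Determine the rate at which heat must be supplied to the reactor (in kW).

Q_in = 43.2 kW

Extent of reaction ξ = 0.837 × 71.3 = 59.678 mol/min
Reaction term: ξ·ΔH°_rxn = 59.678 × 9.85 = 587.83 kJ/min
Sensible, feed 55.9→25 °C: -381.15 kJ/min
Outlet flows (mol/min): A 11.622, B 59.678
Sensible, products 25→244 °C: 2387.7 kJ/min
Q = ΔH = 2594.4 kJ/min = 43.239 kW
Heat supplied = 43.239 kW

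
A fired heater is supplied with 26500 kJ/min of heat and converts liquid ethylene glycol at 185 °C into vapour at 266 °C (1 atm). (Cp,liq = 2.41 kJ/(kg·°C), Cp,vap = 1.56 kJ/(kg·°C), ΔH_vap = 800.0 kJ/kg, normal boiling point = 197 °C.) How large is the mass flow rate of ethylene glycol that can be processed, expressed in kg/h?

ṁ = 1700 kg/h

Δh = 2.41×(197−185) + 800.0 + 1.56×(266−197) = 936.56 kJ/kg
Q = 26500 kJ/min = 441.67 kJ/s = 1.59e+06 kJ/h
ṁ = Q/Δh = 1.59e+06 / 936.56 = 1697.7 kg/h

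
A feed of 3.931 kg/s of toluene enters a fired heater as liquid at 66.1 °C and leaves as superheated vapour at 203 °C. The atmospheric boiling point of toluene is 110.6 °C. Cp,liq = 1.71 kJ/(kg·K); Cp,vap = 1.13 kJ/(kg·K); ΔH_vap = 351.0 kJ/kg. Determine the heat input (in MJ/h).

Q = 7520 MJ/h

liquid 66.1→110.6 °C: 76.095 kJ/kg
vaporisation at 110.6 °C: 351 kJ/kg
vapour 110.6→203 °C: 104.41 kJ/kg
Δh = 76.095 + 351 + 104.41 = 531.51 kJ/kg
Q = ṁ·Δh = 3.931 kg/s × 531.51 kJ/kg = 2089.4 kJ/s
|Q| = 2089.4 kW = 7521.7 MJ/h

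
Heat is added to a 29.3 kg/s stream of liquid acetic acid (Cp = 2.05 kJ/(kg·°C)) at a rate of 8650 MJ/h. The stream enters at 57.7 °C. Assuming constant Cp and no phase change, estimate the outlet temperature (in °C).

Q = 8650 MJ/h = 2402.8 kJ/s
ΔT = Q/(ṁ·Cp) = 2402.8/(29.3×2.05) = 40.003 K
T_out = 57.7 + 40.003 = 97.703 °C

T_out = 97.7 °C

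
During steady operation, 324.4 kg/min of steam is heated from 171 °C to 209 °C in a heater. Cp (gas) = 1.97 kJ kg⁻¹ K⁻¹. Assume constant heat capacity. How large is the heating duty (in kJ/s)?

Q = ṁ·Cp·ΔT = 324.4 × 1.97 × (209 − 171) = 24285 kJ/min
Converting: 24285 / 60 s = 404.74 kW

Q = 405 kJ/s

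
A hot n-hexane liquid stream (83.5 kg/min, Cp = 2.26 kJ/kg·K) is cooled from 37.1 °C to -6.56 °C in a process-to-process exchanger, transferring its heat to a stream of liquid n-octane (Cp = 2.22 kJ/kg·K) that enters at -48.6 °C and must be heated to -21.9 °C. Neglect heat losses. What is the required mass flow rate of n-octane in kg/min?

Heat released by hot stream: Q = 83.5 × 2.26 × (37.1 − -6.56) = 8239.1 kJ/min
Energy balance on cold side (adiabatic exchanger): Q = ṁ_c·Cp_c·(T_c,out − T_c,in)
ṁ_c = 8239.1 / [2.22 × (-21.9 − -48.6)] = 139 kg/min

ṁ_c = 139 kg/min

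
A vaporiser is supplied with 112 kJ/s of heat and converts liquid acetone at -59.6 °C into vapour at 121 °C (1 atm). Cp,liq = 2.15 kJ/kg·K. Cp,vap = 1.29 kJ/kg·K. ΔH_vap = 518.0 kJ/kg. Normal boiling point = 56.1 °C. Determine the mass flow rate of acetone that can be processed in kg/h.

ṁ = 474 kg/h

Δh = 2.15×(56.1−-59.6) + 518.0 + 1.29×(121−56.1) = 850.48 kJ/kg
Q = 112 kJ/s = 112 kJ/s = 403200 kJ/h
ṁ = Q/Δh = 403200 / 850.48 = 474.09 kg/h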